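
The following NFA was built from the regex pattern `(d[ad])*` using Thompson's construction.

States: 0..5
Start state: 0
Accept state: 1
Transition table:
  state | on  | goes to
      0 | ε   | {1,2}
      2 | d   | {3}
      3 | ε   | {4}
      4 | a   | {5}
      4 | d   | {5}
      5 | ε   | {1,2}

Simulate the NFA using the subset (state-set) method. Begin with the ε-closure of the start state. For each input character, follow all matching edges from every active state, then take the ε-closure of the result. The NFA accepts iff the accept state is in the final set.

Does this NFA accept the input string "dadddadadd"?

Answer: ACCEPT

Trace:
start: ε-closure({0}) = {0,1,2}
'd' @ 1: {3,4}
'a' @ 2: {1,2,5}  (accept∈set)
'd' @ 3: {3,4}
'd' @ 4: {1,2,5}  (accept∈set)
'd' @ 5: {3,4}
'a' @ 6: {1,2,5}  (accept∈set)
'd' @ 7: {3,4}
'a' @ 8: {1,2,5}  (accept∈set)
'd' @ 9: {3,4}
'd' @ 10: {1,2,5}  (accept∈set)
final: {1,2,5}; accept 1 in set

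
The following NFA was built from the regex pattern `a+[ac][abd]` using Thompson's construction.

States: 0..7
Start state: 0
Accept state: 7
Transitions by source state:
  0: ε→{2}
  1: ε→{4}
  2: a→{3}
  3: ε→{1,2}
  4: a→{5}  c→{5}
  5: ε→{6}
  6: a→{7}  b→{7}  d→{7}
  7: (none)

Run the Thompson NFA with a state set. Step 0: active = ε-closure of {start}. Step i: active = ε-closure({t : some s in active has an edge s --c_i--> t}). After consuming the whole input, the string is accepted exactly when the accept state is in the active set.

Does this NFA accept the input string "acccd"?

Answer: REJECT

Steps:
initial (ε-close {0}): {0,2}
'a' @ 1: {1,2,3,4}
'c' @ 2: {5,6}
'c' @ 3: {}  — state set empty
rest 'cd' ignored (set empty)
after full input: {}  (accept=7 not in)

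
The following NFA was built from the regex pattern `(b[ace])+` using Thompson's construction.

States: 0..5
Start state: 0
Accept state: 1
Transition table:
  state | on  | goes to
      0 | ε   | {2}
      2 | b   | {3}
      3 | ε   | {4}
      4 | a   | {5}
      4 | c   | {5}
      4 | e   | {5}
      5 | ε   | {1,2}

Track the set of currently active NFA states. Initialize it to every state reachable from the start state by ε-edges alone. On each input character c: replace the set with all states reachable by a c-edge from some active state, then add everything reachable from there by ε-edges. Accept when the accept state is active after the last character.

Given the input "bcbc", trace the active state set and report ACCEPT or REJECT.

start: ε-closure({0}) = {0,2}
'b' @ 1: {3,4}
'c' @ 2: {1,2,5}  [accepting]
'b' @ 3: {3,4}
'c' @ 4: {1,2,5}  [accepting]
end set {1,2,5} — state 1 in

Answer: ACCEPT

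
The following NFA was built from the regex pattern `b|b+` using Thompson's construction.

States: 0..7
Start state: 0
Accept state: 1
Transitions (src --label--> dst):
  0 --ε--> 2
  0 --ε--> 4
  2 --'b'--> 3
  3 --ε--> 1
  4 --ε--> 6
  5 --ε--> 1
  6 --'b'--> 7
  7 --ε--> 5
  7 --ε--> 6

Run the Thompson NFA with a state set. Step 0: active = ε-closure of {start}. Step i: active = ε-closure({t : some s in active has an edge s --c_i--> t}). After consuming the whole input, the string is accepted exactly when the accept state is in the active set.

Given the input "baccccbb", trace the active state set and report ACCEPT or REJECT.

initial (ε-close {0}): {0,2,4,6}
'b' @ 1: {1,3,5,6,7}  [accepting]
'a' @ 2: {}  — state set empty
rest 'ccccbb' ignored (set empty)
after full input: {}  (accept=1 not in)

Answer: REJECT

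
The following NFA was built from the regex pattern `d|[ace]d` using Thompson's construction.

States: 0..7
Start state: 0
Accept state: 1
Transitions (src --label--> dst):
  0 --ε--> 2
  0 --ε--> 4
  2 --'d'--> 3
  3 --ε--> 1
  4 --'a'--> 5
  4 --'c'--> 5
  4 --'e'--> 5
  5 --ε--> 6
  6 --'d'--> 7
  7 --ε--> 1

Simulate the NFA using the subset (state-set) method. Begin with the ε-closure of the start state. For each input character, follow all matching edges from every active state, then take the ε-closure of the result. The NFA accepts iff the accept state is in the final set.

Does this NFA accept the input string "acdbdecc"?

initial (ε-close {0}): {0,2,4}
'a' @ 1: {5,6}
'c' @ 2: {}  — no active states
rest 'dbdecc' ignored (set empty)
after full input: {}  (accept=1 not in)

Answer: REJECT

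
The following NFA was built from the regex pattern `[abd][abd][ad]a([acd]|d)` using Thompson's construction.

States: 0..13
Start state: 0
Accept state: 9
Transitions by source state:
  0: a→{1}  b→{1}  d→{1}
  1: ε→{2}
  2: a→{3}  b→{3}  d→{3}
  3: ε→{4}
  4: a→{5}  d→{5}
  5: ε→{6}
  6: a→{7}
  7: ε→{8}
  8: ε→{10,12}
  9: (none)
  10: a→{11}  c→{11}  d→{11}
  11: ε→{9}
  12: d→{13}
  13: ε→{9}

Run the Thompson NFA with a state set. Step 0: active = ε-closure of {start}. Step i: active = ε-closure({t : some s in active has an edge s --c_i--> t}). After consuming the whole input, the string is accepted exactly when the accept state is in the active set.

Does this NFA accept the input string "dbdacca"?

start: ε-closure({0}) = {0}
'd' @ 1: {1,2}
'b' @ 2: {3,4}
'd' @ 3: {5,6}
'a' @ 4: {7,8,10,12}
'c' @ 5: {9,11}  (accept∈set)
'c' @ 6: {}  — dead — no transitions
rest 'a' ignored (set empty)
final: {}; accept 9 not in set

Answer: REJECT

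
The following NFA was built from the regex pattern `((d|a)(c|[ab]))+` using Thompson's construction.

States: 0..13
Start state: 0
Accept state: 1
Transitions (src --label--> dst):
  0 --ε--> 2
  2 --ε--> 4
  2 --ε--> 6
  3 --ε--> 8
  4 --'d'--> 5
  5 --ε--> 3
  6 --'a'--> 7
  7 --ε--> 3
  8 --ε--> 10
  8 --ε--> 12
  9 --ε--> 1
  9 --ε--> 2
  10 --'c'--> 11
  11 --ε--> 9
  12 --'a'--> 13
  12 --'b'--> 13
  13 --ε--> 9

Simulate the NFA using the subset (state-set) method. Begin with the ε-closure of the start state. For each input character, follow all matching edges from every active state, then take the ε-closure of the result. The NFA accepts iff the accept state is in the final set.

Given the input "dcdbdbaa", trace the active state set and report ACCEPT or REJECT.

S₀ = ε-closure({0}) = {0,2,4,6}
'd' @ 1: {3,5,8,10,12}
'c' @ 2: {1,2,4,6,9,11}  [accepting]
'd' @ 3: {3,5,8,10,12}
'b' @ 4: {1,2,4,6,9,13}  [accepting]
'd' @ 5: {3,5,8,10,12}
'b' @ 6: {1,2,4,6,9,13}  [accepting]
'a' @ 7: {3,7,8,10,12}
'a' @ 8: {1,2,4,6,9,13}  [accepting]
final: {1,2,4,6,9,13}; accept 1 in set

Answer: ACCEPT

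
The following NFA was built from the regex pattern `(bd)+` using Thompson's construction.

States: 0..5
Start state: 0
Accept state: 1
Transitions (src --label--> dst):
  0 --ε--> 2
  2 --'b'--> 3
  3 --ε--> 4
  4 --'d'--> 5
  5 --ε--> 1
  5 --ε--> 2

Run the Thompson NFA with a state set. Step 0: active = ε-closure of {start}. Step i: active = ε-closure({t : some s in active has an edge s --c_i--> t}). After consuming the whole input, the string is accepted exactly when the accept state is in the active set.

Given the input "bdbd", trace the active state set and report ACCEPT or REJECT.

Answer: ACCEPT

Trace:
start: ε-closure({0}) = {0,2}
'b' @ 1: {3,4}
'd' @ 2: {1,2,5}  (accept∈set)
'b' @ 3: {3,4}
'd' @ 4: {1,2,5}  (accept∈set)
end set {1,2,5} — state 1 in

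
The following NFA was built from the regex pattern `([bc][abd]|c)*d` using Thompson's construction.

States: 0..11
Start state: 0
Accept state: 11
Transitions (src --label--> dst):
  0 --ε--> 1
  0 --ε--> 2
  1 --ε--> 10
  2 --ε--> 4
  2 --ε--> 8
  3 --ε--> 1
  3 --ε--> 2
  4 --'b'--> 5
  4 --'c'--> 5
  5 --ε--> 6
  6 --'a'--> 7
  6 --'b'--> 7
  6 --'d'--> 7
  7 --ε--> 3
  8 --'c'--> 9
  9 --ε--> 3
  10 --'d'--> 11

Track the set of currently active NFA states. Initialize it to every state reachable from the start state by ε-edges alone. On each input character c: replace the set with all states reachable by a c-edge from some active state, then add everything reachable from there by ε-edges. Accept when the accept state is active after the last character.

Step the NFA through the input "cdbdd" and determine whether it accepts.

Answer: ACCEPT

Derivation:
S₀ = ε-closure({0}) = {0,1,2,4,8,10}
'c' @ 1: {1,2,3,4,5,6,8,9,10}
'd' @ 2: {1,2,3,4,7,8,10,11}  [accepting]
'b' @ 3: {5,6}
'd' @ 4: {1,2,3,4,7,8,10}
'd' @ 5: {11}  [accepting]
final: {11}; accept 11 in set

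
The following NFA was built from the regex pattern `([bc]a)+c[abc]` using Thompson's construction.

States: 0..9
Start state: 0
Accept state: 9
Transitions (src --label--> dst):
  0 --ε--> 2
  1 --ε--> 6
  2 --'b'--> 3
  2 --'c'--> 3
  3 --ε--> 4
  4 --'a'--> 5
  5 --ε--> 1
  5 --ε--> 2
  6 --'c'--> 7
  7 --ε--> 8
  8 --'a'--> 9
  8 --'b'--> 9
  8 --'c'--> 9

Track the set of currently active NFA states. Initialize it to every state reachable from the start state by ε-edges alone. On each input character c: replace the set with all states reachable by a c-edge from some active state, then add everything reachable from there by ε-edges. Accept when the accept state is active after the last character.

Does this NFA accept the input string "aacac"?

Answer: REJECT

Steps:
initial (ε-close {0}): {0,2}
'a' @ 1: {}  — dead — no transitions
rest 'acac' ignored (set empty)
after full input: {}  (accept=9 not in)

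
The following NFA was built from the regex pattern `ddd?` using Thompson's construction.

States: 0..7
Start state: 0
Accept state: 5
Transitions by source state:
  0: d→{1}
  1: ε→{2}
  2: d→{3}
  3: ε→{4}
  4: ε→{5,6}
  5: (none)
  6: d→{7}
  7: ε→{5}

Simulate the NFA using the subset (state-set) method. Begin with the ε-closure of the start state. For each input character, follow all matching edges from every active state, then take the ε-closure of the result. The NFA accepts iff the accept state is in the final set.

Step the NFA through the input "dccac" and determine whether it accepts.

Answer: REJECT

Steps:
S₀ = ε-closure({0}) = {0}
'd' @ 1: {1,2}
'c' @ 2: {}  — dead — no transitions
rest 'cac' ignored (set empty)
end set {} — state 5 not in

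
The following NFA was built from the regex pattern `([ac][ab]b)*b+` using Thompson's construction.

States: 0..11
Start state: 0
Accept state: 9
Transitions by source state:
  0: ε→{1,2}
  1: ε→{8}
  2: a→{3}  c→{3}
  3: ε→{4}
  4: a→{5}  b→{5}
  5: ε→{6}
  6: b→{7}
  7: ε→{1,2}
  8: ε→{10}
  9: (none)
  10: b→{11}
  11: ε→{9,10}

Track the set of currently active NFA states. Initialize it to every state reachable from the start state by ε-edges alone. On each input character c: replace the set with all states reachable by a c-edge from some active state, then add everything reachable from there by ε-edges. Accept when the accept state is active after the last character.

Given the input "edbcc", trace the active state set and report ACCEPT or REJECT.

Answer: REJECT

Steps:
start: ε-closure({0}) = {0,1,2,8,10}
'e' @ 1: {}  — dead — no transitions
rest 'dbcc' ignored (set empty)
after full input: {}  (accept=9 not in)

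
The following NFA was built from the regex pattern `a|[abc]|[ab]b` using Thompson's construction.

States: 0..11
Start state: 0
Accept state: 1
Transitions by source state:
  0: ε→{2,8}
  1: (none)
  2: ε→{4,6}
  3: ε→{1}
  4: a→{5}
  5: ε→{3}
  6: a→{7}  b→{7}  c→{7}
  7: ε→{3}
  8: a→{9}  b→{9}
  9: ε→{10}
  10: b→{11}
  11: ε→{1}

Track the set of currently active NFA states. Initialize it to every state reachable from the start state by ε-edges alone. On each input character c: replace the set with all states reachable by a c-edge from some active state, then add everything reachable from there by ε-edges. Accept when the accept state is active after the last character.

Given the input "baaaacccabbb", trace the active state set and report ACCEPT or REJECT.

start: ε-closure({0}) = {0,2,4,6,8}
'b' @ 1: {1,3,7,9,10}  (accept∈set)
'a' @ 2: {}  — state set empty
rest 'aaacccabbb' ignored (set empty)
after full input: {}  (accept=1 not in)

Answer: REJECT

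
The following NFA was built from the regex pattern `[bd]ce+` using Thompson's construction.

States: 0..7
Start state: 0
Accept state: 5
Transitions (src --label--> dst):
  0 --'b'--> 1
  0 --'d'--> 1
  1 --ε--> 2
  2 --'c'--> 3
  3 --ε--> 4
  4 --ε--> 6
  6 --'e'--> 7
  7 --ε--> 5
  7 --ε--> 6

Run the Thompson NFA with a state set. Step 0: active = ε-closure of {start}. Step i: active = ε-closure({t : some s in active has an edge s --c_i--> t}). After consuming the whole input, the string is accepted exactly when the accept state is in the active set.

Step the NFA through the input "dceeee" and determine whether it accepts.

Answer: ACCEPT

Trace:
S₀ = ε-closure({0}) = {0}
'd' @ 1: {1,2}
'c' @ 2: {3,4,6}
'e' @ 3: {5,6,7}  ✓accept
'e' @ 4: {5,6,7}  ✓accept
'e' @ 5: {5,6,7}  ✓accept
'e' @ 6: {5,6,7}  ✓accept
end set {5,6,7} — state 5 in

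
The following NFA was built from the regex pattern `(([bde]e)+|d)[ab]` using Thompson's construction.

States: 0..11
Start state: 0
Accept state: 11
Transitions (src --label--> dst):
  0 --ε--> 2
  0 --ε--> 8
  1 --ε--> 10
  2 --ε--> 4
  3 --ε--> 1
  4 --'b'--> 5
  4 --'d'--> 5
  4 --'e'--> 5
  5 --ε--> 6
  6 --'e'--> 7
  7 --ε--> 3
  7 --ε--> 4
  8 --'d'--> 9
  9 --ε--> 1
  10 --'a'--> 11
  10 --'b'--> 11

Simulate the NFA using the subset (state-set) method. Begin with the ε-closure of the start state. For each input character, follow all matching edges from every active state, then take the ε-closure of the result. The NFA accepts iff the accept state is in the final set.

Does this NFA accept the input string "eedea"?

Answer: ACCEPT

Steps:
initial (ε-close {0}): {0,2,4,8}
'e' @ 1: {5,6}
'e' @ 2: {1,3,4,7,10}
'd' @ 3: {5,6}
'e' @ 4: {1,3,4,7,10}
'a' @ 5: {11}  ✓accept
end set {11} — state 11 in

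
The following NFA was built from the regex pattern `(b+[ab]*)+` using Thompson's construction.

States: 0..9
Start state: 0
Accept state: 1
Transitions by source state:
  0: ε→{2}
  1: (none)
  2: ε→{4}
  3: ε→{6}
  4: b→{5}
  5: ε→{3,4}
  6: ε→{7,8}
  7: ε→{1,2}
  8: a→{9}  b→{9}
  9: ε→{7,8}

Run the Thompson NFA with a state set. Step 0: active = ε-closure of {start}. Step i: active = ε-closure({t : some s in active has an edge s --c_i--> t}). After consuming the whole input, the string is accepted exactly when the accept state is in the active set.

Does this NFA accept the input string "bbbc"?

Answer: REJECT

Steps:
initial (ε-close {0}): {0,2,4}
'b' @ 1: {1,2,3,4,5,6,7,8}  (accept∈set)
'b' @ 2: {1,2,3,4,5,6,7,8,9}  (accept∈set)
'b' @ 3: {1,2,3,4,5,6,7,8,9}  (accept∈set)
'c' @ 4: {}  — no active states
end set {} — state 1 not in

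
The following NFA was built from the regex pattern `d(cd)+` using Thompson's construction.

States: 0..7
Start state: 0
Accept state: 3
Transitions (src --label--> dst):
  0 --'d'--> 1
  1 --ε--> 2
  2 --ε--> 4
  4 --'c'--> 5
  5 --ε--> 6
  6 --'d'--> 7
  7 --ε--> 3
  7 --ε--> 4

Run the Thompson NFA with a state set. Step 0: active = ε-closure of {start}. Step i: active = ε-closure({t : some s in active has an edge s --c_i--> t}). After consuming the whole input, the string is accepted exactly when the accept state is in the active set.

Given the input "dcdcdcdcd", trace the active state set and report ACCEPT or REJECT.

Answer: ACCEPT

Steps:
start: ε-closure({0}) = {0}
'd' @ 1: {1,2,4}
'c' @ 2: {5,6}
'd' @ 3: {3,4,7}  [accepting]
'c' @ 4: {5,6}
'd' @ 5: {3,4,7}  [accepting]
'c' @ 6: {5,6}
'd' @ 7: {3,4,7}  [accepting]
'c' @ 8: {5,6}
'd' @ 9: {3,4,7}  [accepting]
final: {3,4,7}; accept 3 in set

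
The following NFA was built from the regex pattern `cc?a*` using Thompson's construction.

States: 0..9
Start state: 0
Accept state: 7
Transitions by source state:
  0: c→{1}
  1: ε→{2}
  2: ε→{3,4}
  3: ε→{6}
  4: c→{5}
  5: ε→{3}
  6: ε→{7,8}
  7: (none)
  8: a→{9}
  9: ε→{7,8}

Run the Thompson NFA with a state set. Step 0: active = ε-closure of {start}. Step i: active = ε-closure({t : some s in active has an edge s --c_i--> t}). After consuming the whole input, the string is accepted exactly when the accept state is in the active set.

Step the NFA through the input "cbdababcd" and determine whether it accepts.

initial (ε-close {0}): {0}
'c' @ 1: {1,2,3,4,6,7,8}  [accepting]
'b' @ 2: {}  — no active states
rest 'dababcd' ignored (set empty)
after full input: {}  (accept=7 not in)

Answer: REJECT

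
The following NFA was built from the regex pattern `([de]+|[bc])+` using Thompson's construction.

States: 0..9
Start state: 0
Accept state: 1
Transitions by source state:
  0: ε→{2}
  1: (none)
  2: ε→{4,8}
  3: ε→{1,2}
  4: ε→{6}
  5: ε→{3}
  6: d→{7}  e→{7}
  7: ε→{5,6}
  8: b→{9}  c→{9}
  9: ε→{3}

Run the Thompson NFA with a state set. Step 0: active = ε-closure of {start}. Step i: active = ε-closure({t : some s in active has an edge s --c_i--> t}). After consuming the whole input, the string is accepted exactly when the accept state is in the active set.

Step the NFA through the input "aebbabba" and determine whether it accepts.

Answer: REJECT

Steps:
S₀ = ε-closure({0}) = {0,2,4,6,8}
'a' @ 1: {}  — no active states
rest 'ebbabba' ignored (set empty)
end set {} — state 1 not in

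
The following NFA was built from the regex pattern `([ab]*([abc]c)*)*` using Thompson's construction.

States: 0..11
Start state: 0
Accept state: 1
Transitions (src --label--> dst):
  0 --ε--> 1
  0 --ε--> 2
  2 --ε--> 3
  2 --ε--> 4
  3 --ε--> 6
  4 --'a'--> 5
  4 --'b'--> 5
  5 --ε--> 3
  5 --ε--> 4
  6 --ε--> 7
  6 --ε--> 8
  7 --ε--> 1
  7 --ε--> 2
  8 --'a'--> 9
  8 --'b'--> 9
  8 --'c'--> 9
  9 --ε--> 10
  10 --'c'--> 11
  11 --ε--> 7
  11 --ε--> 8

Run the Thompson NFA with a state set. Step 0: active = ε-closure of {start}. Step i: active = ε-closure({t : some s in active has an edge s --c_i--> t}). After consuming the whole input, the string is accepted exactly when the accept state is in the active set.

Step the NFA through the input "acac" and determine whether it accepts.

Answer: ACCEPT

Derivation:
S₀ = ε-closure({0}) = {0,1,2,3,4,6,7,8}
'a' @ 1: {1,2,3,4,5,6,7,8,9,10}  (accept∈set)
'c' @ 2: {1,2,3,4,6,7,8,9,10,11}  (accept∈set)
'a' @ 3: {1,2,3,4,5,6,7,8,9,10}  (accept∈set)
'c' @ 4: {1,2,3,4,6,7,8,9,10,11}  (accept∈set)
end set {1,2,3,4,6,7,8,9,10,11} — state 1 in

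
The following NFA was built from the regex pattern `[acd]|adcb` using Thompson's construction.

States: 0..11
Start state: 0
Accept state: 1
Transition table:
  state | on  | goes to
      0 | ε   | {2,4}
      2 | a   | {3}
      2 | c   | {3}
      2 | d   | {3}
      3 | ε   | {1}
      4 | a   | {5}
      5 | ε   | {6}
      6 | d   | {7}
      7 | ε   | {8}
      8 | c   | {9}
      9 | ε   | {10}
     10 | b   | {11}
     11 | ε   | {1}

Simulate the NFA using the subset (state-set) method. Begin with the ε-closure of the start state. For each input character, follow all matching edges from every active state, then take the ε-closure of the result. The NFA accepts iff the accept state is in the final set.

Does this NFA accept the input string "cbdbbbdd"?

Answer: REJECT

Trace:
initial (ε-close {0}): {0,2,4}
'c' @ 1: {1,3}  (accept∈set)
'b' @ 2: {}  — state set empty
rest 'dbbbdd' ignored (set empty)
end set {} — state 1 not in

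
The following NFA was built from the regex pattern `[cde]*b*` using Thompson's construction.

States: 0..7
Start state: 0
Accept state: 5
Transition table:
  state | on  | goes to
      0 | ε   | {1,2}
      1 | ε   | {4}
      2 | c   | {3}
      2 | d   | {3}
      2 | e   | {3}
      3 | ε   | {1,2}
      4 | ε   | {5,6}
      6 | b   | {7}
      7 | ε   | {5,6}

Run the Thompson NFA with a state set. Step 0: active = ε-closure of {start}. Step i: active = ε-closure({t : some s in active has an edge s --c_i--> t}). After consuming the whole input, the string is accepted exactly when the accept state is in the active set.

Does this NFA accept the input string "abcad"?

initial (ε-close {0}): {0,1,2,4,5,6}
'a' @ 1: {}  — dead — no transitions
rest 'bcad' ignored (set empty)
after full input: {}  (accept=5 not in)

Answer: REJECT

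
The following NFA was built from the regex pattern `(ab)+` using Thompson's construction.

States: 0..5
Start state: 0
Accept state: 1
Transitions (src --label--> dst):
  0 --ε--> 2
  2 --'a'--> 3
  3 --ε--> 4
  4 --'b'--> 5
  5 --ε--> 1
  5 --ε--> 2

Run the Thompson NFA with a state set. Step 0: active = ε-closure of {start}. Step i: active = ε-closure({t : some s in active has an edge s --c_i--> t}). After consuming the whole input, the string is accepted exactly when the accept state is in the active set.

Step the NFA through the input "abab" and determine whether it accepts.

start: ε-closure({0}) = {0,2}
'a' @ 1: {3,4}
'b' @ 2: {1,2,5}  ✓accept
'a' @ 3: {3,4}
'b' @ 4: {1,2,5}  ✓accept
final: {1,2,5}; accept 1 in set

Answer: ACCEPT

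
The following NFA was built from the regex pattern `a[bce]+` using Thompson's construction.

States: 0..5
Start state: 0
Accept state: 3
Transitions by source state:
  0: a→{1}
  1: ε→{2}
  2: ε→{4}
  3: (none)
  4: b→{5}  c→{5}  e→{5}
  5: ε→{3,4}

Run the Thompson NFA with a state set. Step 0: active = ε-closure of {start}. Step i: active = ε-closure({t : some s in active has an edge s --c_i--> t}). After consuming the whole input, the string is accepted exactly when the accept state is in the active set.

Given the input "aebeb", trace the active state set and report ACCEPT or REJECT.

initial (ε-close {0}): {0}
'a' @ 1: {1,2,4}
'e' @ 2: {3,4,5}  [accepting]
'b' @ 3: {3,4,5}  [accepting]
'e' @ 4: {3,4,5}  [accepting]
'b' @ 5: {3,4,5}  [accepting]
final: {3,4,5}; accept 3 in set

Answer: ACCEPT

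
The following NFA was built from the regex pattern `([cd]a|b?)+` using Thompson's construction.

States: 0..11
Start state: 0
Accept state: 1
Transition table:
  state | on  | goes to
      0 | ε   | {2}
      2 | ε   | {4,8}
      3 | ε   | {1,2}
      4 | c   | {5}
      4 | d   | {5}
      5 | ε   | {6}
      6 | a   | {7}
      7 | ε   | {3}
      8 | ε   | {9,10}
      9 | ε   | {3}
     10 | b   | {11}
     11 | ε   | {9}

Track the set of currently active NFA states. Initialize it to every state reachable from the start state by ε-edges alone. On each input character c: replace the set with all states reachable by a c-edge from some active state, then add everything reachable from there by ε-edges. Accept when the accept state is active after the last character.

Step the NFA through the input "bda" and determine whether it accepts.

start: ε-closure({0}) = {0,1,2,3,4,8,9,10}
'b' @ 1: {1,2,3,4,8,9,10,11}  (accept∈set)
'd' @ 2: {5,6}
'a' @ 3: {1,2,3,4,7,8,9,10}  (accept∈set)
after full input: {1,2,3,4,7,8,9,10}  (accept=1 in)

Answer: ACCEPT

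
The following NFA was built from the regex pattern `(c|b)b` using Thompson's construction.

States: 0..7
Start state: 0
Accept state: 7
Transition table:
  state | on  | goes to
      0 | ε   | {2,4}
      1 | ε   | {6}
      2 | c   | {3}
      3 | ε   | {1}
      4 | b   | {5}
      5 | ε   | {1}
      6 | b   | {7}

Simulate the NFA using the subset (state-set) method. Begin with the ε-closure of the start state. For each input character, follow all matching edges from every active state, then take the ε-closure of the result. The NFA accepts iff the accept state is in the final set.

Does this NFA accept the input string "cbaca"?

start: ε-closure({0}) = {0,2,4}
'c' @ 1: {1,3,6}
'b' @ 2: {7}  (accept∈set)
'a' @ 3: {}  — dead — no transitions
rest 'ca' ignored (set empty)
final: {}; accept 7 not in set

Answer: REJECT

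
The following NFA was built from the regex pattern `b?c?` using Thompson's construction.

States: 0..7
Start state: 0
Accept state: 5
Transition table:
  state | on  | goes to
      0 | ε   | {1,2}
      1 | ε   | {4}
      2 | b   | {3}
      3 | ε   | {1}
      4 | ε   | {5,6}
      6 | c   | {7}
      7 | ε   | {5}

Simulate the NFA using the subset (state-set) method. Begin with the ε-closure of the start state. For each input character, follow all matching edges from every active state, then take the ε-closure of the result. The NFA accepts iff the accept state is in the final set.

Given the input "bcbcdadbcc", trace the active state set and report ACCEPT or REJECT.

S₀ = ε-closure({0}) = {0,1,2,4,5,6}
'b' @ 1: {1,3,4,5,6}  (accept∈set)
'c' @ 2: {5,7}  (accept∈set)
'b' @ 3: {}  — no active states
rest 'cdadbcc' ignored (set empty)
end set {} — state 5 not in

Answer: REJECT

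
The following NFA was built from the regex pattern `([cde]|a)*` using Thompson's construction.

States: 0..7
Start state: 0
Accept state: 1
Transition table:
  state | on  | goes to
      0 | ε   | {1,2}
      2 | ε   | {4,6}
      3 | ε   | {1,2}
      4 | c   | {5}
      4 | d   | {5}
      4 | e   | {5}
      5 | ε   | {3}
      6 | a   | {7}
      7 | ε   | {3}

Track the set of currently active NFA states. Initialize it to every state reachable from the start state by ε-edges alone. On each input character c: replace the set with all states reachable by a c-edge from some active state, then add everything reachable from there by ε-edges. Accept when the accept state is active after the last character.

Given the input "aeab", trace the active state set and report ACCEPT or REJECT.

initial (ε-close {0}): {0,1,2,4,6}
'a' @ 1: {1,2,3,4,6,7}  [accepting]
'e' @ 2: {1,2,3,4,5,6}  [accepting]
'a' @ 3: {1,2,3,4,6,7}  [accepting]
'b' @ 4: {}  — state set empty
final: {}; accept 1 not in set

Answer: REJECT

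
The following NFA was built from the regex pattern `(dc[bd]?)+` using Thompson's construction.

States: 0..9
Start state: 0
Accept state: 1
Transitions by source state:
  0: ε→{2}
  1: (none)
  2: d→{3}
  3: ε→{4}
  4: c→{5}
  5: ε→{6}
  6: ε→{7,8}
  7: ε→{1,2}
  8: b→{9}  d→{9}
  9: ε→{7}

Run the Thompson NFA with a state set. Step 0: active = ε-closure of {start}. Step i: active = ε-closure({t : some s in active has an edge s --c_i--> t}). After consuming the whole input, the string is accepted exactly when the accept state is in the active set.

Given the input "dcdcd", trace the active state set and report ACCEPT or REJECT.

Answer: ACCEPT

Derivation:
initial (ε-close {0}): {0,2}
'd' @ 1: {3,4}
'c' @ 2: {1,2,5,6,7,8}  (accept∈set)
'd' @ 3: {1,2,3,4,7,9}  (accept∈set)
'c' @ 4: {1,2,5,6,7,8}  (accept∈set)
'd' @ 5: {1,2,3,4,7,9}  (accept∈set)
end set {1,2,3,4,7,9} — state 1 in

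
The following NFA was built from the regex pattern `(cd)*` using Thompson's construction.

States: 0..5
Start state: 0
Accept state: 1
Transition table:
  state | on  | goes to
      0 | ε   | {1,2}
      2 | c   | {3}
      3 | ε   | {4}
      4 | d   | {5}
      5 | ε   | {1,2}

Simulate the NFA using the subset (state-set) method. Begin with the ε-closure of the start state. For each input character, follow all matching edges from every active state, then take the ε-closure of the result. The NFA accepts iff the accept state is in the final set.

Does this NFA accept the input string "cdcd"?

start: ε-closure({0}) = {0,1,2}
'c' @ 1: {3,4}
'd' @ 2: {1,2,5}  ✓accept
'c' @ 3: {3,4}
'd' @ 4: {1,2,5}  ✓accept
after full input: {1,2,5}  (accept=1 in)

Answer: ACCEPT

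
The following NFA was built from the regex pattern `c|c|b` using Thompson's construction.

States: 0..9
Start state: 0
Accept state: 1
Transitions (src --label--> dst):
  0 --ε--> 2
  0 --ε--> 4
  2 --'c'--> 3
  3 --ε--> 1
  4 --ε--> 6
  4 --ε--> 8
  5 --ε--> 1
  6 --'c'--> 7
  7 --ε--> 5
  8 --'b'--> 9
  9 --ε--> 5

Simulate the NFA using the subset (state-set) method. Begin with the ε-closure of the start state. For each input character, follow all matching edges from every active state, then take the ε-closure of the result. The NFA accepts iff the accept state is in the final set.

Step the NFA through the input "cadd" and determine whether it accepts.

initial (ε-close {0}): {0,2,4,6,8}
'c' @ 1: {1,3,5,7}  [accepting]
'a' @ 2: {}  — state set empty
rest 'dd' ignored (set empty)
after full input: {}  (accept=1 not in)

Answer: REJECT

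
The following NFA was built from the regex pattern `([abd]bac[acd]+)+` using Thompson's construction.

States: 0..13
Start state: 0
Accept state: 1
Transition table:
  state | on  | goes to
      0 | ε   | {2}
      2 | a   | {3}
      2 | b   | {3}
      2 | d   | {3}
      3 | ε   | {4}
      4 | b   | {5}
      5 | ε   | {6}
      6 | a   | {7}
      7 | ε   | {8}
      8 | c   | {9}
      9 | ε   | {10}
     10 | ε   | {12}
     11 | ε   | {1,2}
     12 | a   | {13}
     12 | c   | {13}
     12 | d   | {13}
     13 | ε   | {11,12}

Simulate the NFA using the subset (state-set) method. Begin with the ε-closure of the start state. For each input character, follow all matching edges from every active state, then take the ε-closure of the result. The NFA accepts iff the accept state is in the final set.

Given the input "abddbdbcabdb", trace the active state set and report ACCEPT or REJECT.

Answer: REJECT

Derivation:
initial (ε-close {0}): {0,2}
'a' @ 1: {3,4}
'b' @ 2: {5,6}
'd' @ 3: {}  — no active states
rest 'dbdbcabdb' ignored (set empty)
final: {}; accept 1 not in set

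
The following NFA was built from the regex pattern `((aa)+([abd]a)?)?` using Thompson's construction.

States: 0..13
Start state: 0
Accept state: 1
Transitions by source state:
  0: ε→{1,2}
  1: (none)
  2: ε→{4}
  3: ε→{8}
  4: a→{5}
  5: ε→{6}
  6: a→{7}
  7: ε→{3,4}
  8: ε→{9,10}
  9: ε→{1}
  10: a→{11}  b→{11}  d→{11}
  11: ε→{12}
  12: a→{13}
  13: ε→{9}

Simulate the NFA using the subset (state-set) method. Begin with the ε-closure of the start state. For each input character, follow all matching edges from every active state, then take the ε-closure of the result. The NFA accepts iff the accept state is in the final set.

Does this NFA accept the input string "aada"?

Answer: ACCEPT

Trace:
S₀ = ε-closure({0}) = {0,1,2,4}
'a' @ 1: {5,6}
'a' @ 2: {1,3,4,7,8,9,10}  (accept∈set)
'd' @ 3: {11,12}
'a' @ 4: {1,9,13}  (accept∈set)
final: {1,9,13}; accept 1 in set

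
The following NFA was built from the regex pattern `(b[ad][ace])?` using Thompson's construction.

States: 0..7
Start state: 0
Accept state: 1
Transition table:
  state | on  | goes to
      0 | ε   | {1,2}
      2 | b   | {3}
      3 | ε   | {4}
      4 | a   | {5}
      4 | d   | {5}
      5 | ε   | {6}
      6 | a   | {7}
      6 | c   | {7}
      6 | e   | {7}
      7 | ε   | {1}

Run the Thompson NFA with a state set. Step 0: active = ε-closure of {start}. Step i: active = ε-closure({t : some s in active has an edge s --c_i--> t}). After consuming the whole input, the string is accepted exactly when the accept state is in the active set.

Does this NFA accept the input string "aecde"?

Answer: REJECT

Trace:
initial (ε-close {0}): {0,1,2}
'a' @ 1: {}  — no active states
rest 'ecde' ignored (set empty)
final: {}; accept 1 not in set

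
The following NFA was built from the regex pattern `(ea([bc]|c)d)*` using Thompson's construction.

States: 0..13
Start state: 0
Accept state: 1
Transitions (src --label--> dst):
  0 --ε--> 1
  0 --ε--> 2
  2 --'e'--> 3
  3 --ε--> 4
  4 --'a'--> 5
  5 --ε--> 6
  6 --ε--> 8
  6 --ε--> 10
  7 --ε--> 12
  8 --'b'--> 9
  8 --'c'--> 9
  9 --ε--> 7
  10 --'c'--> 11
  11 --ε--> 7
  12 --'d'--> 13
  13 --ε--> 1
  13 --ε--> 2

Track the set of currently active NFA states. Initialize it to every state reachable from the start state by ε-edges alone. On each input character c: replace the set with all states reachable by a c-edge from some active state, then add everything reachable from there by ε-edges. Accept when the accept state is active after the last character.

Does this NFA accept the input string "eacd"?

Answer: ACCEPT

Steps:
start: ε-closure({0}) = {0,1,2}
'e' @ 1: {3,4}
'a' @ 2: {5,6,8,10}
'c' @ 3: {7,9,11,12}
'd' @ 4: {1,2,13}  [accepting]
end set {1,2,13} — state 1 in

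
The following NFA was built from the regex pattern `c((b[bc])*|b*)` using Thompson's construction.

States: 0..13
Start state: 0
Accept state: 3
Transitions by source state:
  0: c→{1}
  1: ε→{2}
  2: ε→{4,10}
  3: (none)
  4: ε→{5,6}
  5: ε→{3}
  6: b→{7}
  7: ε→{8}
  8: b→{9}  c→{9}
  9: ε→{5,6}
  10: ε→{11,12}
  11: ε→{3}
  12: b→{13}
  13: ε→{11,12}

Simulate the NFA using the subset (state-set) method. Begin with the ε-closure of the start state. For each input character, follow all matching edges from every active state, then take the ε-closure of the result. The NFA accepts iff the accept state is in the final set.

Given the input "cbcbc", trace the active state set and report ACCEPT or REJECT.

start: ε-closure({0}) = {0}
'c' @ 1: {1,2,3,4,5,6,10,11,12}  (accept∈set)
'b' @ 2: {3,7,8,11,12,13}  (accept∈set)
'c' @ 3: {3,5,6,9}  (accept∈set)
'b' @ 4: {7,8}
'c' @ 5: {3,5,6,9}  (accept∈set)
final: {3,5,6,9}; accept 3 in set

Answer: ACCEPT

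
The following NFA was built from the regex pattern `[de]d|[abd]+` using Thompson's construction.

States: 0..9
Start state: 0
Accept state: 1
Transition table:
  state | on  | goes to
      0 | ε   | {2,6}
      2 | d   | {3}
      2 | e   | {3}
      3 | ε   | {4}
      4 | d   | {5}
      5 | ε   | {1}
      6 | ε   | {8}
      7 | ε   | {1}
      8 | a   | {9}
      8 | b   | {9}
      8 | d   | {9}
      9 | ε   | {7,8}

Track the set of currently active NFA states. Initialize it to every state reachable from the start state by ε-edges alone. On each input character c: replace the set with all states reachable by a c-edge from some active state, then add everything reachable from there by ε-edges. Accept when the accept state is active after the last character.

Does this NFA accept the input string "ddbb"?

Answer: ACCEPT

Derivation:
start: ε-closure({0}) = {0,2,6,8}
'd' @ 1: {1,3,4,7,8,9}  [accepting]
'd' @ 2: {1,5,7,8,9}  [accepting]
'b' @ 3: {1,7,8,9}  [accepting]
'b' @ 4: {1,7,8,9}  [accepting]
after full input: {1,7,8,9}  (accept=1 in)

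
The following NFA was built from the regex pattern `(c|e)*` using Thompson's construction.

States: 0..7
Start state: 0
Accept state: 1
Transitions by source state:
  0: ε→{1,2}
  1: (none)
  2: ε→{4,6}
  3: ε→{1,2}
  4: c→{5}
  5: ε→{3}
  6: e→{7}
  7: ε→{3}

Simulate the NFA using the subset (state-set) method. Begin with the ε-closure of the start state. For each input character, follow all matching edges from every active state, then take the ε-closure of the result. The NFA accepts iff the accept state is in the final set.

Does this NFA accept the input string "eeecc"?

Answer: ACCEPT

Steps:
initial (ε-close {0}): {0,1,2,4,6}
'e' @ 1: {1,2,3,4,6,7}  [accepting]
'e' @ 2: {1,2,3,4,6,7}  [accepting]
'e' @ 3: {1,2,3,4,6,7}  [accepting]
'c' @ 4: {1,2,3,4,5,6}  [accepting]
'c' @ 5: {1,2,3,4,5,6}  [accepting]
after full input: {1,2,3,4,5,6}  (accept=1 in)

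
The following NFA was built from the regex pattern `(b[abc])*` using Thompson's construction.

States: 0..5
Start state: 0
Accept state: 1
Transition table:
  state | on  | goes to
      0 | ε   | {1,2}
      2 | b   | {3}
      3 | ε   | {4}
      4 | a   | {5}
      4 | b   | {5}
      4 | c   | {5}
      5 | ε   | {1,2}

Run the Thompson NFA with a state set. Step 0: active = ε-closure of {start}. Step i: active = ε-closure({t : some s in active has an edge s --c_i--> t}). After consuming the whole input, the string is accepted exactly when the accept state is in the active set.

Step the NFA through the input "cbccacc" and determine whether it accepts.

Answer: REJECT

Derivation:
S₀ = ε-closure({0}) = {0,1,2}
'c' @ 1: {}  — state set empty
rest 'bccacc' ignored (set empty)
final: {}; accept 1 not in set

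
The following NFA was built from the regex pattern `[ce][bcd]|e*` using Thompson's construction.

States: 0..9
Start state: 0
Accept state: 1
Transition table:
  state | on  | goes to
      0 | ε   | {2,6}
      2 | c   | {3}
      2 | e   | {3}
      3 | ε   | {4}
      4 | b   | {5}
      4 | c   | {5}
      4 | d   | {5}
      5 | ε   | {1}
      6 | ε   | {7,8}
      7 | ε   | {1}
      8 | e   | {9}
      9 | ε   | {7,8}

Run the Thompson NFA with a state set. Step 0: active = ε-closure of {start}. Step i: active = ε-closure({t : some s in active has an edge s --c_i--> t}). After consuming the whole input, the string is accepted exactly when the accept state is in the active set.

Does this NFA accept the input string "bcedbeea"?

initial (ε-close {0}): {0,1,2,6,7,8}
'b' @ 1: {}  — no active states
rest 'cedbeea' ignored (set empty)
after full input: {}  (accept=1 not in)

Answer: REJECT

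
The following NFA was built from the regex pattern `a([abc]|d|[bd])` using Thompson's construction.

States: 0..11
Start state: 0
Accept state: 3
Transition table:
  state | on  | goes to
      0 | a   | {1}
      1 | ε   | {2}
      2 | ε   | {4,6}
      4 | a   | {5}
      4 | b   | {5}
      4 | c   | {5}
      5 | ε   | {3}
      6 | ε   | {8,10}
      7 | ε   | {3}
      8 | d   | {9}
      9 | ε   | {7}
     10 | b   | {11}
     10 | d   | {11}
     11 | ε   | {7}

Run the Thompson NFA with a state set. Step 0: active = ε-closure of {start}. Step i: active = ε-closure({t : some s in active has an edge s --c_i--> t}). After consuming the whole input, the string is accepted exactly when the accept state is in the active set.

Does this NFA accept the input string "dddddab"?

Answer: REJECT

Trace:
S₀ = ε-closure({0}) = {0}
'd' @ 1: {}  — dead — no transitions
rest 'ddddab' ignored (set empty)
after full input: {}  (accept=3 not in)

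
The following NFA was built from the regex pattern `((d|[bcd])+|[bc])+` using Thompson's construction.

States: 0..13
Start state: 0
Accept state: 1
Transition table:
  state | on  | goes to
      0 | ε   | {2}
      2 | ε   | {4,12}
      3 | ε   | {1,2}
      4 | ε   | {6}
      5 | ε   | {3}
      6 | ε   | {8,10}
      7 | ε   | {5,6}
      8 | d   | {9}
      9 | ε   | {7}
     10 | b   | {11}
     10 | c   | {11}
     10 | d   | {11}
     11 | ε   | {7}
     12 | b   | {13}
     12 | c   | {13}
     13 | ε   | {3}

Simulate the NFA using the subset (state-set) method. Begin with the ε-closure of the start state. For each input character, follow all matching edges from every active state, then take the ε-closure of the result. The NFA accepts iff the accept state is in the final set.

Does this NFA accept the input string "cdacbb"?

Answer: REJECT

Derivation:
S₀ = ε-closure({0}) = {0,2,4,6,8,10,12}
'c' @ 1: {1,2,3,4,5,6,7,8,10,11,12,13}  [accepting]
'd' @ 2: {1,2,3,4,5,6,7,8,9,10,11,12}  [accepting]
'a' @ 3: {}  — state set empty
rest 'cbb' ignored (set empty)
end set {} — state 1 not in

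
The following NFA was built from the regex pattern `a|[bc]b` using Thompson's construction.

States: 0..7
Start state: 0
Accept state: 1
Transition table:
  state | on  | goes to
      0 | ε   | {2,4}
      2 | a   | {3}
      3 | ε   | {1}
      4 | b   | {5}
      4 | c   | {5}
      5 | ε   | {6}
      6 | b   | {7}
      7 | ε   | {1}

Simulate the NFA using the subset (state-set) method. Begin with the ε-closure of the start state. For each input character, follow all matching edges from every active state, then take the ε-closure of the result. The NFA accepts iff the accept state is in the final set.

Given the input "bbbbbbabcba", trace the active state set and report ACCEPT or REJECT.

Answer: REJECT

Trace:
start: ε-closure({0}) = {0,2,4}
'b' @ 1: {5,6}
'b' @ 2: {1,7}  ✓accept
'b' @ 3: {}  — state set empty
rest 'bbbabcba' ignored (set empty)
after full input: {}  (accept=1 not in)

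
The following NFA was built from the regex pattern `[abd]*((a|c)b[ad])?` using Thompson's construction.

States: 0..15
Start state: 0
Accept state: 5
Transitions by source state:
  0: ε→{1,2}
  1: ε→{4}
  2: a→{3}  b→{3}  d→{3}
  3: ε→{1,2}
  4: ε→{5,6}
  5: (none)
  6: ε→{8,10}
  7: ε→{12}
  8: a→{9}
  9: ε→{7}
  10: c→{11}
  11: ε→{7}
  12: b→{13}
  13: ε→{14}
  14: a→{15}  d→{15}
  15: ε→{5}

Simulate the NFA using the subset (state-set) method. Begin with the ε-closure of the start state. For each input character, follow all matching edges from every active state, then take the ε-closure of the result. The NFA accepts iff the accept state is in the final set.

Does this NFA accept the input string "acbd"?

S₀ = ε-closure({0}) = {0,1,2,4,5,6,8,10}
'a' @ 1: {1,2,3,4,5,6,7,8,9,10,12}  (accept∈set)
'c' @ 2: {7,11,12}
'b' @ 3: {13,14}
'd' @ 4: {5,15}  (accept∈set)
final: {5,15}; accept 5 in set

Answer: ACCEPT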